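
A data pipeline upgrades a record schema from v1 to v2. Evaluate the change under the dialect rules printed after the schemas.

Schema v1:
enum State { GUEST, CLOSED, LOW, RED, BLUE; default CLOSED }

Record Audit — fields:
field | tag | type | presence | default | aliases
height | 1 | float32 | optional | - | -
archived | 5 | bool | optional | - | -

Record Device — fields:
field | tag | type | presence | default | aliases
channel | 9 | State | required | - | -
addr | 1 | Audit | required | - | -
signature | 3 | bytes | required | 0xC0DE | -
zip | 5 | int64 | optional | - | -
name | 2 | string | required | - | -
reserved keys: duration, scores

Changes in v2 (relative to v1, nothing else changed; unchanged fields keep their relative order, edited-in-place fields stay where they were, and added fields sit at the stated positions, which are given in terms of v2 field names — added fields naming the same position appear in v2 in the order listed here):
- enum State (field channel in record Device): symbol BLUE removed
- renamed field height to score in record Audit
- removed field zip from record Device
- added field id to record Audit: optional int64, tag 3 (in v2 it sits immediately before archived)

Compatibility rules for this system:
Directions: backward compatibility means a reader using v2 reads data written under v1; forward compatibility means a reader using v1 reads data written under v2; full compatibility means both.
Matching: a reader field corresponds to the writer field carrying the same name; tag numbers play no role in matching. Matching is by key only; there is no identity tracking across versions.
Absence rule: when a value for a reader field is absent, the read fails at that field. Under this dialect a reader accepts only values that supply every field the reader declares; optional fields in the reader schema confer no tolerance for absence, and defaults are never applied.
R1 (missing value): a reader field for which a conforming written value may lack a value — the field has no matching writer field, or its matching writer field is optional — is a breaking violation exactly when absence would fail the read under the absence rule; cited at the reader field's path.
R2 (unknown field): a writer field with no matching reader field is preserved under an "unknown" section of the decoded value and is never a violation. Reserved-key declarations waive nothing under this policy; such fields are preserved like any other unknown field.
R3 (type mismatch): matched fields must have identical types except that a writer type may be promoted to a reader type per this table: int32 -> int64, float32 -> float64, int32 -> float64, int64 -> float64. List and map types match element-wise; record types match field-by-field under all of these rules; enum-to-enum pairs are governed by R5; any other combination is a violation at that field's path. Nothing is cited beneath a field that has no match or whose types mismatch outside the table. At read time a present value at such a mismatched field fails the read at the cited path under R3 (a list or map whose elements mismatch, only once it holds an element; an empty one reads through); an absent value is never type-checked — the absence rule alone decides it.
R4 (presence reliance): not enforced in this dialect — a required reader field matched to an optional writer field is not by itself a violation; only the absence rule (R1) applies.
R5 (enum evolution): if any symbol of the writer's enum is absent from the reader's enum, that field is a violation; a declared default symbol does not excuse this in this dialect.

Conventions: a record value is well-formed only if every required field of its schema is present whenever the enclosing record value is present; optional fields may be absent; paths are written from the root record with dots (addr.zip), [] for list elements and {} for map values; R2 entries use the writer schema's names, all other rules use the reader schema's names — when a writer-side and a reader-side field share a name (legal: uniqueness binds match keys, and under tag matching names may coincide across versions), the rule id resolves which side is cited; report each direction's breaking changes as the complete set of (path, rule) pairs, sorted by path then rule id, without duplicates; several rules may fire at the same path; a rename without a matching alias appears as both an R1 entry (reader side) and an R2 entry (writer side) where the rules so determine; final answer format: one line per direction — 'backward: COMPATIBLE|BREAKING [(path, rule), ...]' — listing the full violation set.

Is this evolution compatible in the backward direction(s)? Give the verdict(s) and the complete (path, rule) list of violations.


the writer's type comes first in each Device pair
backward analysis of Device with v2 as reader and v1 as writer:
  State -> State, writer required: channel aligns to channel
  Audit -> Audit, writer required: addr aligns to addr
  bytes -> bytes, writer required: signature aligns to signature
  string -> string, writer required: name aligns to name
  zip (writer side), unknown to reader
  no writer field matches reader addr.score
  no writer field matches reader addr.id
  bool -> bool, writer optional: addr.archived aligns to addr.archived
  addr.height (writer side), unknown to reader
  violation R1 at addr.archived
  violation R1 at addr.id
  violation R1 at addr.score
  violation R5 at channel
  => backward: BREAKING (4)

backward: BREAKING [(addr.archived, R1), (addr.id, R1), (addr.score, R1), (channel, R5)]


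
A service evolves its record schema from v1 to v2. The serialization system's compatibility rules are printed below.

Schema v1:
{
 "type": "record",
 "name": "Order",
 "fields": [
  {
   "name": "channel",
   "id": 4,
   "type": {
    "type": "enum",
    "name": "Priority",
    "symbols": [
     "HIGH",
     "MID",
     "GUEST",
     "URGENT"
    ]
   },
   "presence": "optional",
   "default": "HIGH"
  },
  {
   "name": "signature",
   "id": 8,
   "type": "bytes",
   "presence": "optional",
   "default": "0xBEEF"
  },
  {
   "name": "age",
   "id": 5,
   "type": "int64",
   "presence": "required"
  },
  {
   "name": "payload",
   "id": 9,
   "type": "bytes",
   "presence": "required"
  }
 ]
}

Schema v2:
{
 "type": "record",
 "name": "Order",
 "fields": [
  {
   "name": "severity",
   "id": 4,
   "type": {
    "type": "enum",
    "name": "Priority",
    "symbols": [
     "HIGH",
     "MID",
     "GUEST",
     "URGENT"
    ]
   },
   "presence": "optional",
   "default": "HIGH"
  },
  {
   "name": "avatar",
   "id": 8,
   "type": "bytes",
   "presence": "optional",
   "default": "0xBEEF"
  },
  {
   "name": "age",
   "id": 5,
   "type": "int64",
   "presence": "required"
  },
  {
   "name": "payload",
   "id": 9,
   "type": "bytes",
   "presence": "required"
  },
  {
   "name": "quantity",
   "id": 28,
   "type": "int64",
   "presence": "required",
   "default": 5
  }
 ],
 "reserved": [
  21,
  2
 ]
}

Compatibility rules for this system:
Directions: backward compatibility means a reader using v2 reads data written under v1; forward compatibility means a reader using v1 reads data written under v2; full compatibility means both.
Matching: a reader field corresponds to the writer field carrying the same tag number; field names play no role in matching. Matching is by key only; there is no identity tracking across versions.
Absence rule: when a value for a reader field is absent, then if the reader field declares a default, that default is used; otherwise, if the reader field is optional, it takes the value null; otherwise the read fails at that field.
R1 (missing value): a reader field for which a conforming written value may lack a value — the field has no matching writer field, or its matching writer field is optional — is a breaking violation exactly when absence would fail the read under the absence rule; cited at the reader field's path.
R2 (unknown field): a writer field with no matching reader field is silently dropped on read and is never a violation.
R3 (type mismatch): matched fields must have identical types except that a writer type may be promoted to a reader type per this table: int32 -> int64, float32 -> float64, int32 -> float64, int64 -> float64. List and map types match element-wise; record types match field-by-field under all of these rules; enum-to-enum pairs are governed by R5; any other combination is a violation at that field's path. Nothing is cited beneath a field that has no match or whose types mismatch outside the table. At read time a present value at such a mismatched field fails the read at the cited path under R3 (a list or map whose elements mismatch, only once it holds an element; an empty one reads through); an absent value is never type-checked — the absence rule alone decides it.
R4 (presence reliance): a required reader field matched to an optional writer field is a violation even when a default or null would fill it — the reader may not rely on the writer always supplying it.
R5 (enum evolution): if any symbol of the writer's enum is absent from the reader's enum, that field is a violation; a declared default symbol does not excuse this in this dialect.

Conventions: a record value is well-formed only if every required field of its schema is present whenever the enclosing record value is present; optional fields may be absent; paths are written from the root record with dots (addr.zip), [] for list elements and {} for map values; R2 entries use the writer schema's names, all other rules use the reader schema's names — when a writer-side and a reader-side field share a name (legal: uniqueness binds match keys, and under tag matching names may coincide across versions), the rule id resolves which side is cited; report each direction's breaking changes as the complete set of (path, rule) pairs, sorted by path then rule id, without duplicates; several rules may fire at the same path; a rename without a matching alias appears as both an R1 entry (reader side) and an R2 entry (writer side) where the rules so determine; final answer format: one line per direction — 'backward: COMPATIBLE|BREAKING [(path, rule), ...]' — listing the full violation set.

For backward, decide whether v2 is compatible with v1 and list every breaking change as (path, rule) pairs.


backward: COMPATIBLE []

the writer's type comes first in each Order pair
backward for Order (reader v2, writer v1):
  severity: paired with writer channel (Priority -> Priority; writer optional)
  avatar: paired with writer signature (bytes -> bytes; writer optional)
  age: paired with writer age (int64 -> int64; writer required)
  payload: paired with writer payload (bytes -> bytes; writer required)
  quantity: no writer match
  nothing fires on Order: backward is COMPATIBLE
ruling out the remaining Order differences:
  renamed field channel to severity in record Order -> no rule fires on it in Order's dialect; the asked verdict holds
  renamed field signature to avatar in record Order -> no rule fires on it in Order's dialect; the asked verdict holds
  added field quantity to record Order: required int64, tag 28, default 5 (in v2 it sits last) -> no rule fires on it in Order's dialect; the asked verdict holds


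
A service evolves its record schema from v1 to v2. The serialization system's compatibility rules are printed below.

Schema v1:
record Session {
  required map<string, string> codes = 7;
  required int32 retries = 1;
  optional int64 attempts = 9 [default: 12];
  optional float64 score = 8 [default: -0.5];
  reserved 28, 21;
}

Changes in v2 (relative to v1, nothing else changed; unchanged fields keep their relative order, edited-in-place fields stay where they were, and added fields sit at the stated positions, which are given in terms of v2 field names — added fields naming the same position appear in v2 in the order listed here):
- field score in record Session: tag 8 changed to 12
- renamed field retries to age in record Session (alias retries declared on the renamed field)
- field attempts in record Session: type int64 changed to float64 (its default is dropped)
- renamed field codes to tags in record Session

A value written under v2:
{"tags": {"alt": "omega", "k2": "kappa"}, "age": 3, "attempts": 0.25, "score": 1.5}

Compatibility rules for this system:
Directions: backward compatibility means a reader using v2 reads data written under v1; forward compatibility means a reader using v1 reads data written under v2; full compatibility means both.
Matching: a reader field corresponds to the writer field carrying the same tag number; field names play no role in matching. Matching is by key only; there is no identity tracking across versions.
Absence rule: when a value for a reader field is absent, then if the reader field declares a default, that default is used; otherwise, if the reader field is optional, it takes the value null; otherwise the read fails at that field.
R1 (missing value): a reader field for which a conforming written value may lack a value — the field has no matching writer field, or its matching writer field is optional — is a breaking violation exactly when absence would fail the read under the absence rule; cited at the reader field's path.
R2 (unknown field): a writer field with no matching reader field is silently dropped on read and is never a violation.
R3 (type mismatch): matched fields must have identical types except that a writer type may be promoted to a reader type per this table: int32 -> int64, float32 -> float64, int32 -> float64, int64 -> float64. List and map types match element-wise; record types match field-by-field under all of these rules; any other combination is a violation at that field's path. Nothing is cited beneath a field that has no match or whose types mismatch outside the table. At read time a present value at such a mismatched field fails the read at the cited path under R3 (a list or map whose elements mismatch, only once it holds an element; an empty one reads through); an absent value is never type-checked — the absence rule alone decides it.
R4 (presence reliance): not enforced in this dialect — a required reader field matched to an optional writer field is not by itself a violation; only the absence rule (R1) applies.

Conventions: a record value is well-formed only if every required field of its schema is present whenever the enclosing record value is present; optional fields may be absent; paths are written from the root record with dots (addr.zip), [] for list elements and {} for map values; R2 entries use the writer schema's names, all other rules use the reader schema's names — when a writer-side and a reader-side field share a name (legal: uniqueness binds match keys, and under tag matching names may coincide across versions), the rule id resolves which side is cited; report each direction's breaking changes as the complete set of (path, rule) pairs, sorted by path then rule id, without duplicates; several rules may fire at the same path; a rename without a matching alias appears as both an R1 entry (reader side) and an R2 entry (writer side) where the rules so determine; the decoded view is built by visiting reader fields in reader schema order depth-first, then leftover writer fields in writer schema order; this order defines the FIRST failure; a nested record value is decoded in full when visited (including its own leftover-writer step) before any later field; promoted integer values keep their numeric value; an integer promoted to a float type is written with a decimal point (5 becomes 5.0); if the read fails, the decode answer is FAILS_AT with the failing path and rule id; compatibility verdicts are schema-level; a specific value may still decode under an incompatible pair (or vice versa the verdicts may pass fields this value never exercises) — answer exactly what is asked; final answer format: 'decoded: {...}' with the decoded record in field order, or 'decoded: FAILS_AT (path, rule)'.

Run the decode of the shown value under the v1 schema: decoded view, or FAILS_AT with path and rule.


arrows below run writer -> reader for Session
decoding the Session value with the v1 reader:
  codes := {"alt": "omega", "k2": "kappa"} (from writer tags)
  retries := 3 (from writer age)
  read fails at attempts under R3
  => FAILS_AT (attempts, R3)
checking off the Session differences that do not matter here:
  field score in record Session: tag 8 changed to 12 -> inert under this dialect — no rule fires on Session and the result does not move
  renamed field retries to age in record Session (alias retries declared on the renamed field) -> inert under this dialect — no rule fires on Session and the result does not move
  renamed field codes to tags in record Session -> inert under this dialect — no rule fires on Session and the result does not move

decoded: FAILS_AT (attempts, R3)


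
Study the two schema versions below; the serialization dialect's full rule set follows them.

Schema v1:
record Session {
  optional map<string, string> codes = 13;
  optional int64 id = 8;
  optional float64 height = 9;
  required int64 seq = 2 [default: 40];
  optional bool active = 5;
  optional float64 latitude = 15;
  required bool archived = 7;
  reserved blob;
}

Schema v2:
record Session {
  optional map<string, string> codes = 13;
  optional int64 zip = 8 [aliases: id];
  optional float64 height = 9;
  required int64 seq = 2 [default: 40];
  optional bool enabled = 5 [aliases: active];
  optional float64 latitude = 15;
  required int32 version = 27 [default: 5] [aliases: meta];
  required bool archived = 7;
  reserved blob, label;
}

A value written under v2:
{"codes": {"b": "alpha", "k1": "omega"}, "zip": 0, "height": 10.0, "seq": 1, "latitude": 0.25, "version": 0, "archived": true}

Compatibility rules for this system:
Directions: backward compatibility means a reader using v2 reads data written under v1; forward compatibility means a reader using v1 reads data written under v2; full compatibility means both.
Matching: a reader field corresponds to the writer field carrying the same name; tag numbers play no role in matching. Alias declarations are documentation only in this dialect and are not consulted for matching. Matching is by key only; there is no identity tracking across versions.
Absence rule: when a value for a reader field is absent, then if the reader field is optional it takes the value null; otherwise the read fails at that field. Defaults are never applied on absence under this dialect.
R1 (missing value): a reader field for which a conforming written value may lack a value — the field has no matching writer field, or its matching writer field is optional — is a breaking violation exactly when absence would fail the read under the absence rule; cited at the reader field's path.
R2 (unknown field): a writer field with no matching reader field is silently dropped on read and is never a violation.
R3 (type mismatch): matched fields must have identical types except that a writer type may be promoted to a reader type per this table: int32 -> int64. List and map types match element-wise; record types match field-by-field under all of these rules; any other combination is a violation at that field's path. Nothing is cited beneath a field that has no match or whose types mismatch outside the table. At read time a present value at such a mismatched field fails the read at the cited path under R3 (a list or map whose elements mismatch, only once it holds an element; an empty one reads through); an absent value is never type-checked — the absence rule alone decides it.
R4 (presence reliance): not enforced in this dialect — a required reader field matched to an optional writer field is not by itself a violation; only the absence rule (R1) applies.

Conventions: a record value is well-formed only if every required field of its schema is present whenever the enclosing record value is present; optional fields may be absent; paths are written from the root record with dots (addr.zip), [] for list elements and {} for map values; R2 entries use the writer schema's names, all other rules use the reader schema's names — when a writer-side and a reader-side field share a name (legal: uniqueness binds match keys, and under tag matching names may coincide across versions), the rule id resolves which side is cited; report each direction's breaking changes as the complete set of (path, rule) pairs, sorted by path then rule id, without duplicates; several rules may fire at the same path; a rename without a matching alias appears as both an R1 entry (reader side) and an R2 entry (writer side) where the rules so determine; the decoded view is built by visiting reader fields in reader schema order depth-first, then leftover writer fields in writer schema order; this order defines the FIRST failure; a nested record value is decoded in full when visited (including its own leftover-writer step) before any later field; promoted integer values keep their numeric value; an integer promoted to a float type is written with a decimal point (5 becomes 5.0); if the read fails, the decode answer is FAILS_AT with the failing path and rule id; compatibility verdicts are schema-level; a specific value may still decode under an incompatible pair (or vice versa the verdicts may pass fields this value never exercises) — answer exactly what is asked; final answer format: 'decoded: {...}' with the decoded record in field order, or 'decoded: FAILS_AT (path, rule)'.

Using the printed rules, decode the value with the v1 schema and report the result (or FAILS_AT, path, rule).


decoded: {"codes": {"b": "alpha", "k1": "omega"}, "id": null, "height": 10.0, "seq": 1, "active": null, "latitude": 0.25, "archived": true}

arrows below run writer -> reader for Session
migrating the Session value to v1:
  codes := {"b": "alpha", "k1": "omega"}
  id := null (missing; optional => null)
  height := 10.0
  seq := 1
  active := null (missing; optional => null)
  latitude := 0.25
  archived := true
  writer zip: no reader field; dropped
  writer version: no reader field; dropped
  => decoded: {"codes": {"b": "alpha", "k1": "omega"}, "id": null, "height": 10.0, "seq": 1, "active": null, "latitude": 0.25, "archived": true}
remaining Session differences; none change what is asked:
  renamed field active to enabled in record Session (alias active declared on the renamed field) -> no rule fires on it and the decoded Session view is identical with or without it
  added field version to record Session: required int32, tag 27, default 5 (in v2 it sits immediately before archived) -> schema-level compatibility only; this Session value's decode is unchanged


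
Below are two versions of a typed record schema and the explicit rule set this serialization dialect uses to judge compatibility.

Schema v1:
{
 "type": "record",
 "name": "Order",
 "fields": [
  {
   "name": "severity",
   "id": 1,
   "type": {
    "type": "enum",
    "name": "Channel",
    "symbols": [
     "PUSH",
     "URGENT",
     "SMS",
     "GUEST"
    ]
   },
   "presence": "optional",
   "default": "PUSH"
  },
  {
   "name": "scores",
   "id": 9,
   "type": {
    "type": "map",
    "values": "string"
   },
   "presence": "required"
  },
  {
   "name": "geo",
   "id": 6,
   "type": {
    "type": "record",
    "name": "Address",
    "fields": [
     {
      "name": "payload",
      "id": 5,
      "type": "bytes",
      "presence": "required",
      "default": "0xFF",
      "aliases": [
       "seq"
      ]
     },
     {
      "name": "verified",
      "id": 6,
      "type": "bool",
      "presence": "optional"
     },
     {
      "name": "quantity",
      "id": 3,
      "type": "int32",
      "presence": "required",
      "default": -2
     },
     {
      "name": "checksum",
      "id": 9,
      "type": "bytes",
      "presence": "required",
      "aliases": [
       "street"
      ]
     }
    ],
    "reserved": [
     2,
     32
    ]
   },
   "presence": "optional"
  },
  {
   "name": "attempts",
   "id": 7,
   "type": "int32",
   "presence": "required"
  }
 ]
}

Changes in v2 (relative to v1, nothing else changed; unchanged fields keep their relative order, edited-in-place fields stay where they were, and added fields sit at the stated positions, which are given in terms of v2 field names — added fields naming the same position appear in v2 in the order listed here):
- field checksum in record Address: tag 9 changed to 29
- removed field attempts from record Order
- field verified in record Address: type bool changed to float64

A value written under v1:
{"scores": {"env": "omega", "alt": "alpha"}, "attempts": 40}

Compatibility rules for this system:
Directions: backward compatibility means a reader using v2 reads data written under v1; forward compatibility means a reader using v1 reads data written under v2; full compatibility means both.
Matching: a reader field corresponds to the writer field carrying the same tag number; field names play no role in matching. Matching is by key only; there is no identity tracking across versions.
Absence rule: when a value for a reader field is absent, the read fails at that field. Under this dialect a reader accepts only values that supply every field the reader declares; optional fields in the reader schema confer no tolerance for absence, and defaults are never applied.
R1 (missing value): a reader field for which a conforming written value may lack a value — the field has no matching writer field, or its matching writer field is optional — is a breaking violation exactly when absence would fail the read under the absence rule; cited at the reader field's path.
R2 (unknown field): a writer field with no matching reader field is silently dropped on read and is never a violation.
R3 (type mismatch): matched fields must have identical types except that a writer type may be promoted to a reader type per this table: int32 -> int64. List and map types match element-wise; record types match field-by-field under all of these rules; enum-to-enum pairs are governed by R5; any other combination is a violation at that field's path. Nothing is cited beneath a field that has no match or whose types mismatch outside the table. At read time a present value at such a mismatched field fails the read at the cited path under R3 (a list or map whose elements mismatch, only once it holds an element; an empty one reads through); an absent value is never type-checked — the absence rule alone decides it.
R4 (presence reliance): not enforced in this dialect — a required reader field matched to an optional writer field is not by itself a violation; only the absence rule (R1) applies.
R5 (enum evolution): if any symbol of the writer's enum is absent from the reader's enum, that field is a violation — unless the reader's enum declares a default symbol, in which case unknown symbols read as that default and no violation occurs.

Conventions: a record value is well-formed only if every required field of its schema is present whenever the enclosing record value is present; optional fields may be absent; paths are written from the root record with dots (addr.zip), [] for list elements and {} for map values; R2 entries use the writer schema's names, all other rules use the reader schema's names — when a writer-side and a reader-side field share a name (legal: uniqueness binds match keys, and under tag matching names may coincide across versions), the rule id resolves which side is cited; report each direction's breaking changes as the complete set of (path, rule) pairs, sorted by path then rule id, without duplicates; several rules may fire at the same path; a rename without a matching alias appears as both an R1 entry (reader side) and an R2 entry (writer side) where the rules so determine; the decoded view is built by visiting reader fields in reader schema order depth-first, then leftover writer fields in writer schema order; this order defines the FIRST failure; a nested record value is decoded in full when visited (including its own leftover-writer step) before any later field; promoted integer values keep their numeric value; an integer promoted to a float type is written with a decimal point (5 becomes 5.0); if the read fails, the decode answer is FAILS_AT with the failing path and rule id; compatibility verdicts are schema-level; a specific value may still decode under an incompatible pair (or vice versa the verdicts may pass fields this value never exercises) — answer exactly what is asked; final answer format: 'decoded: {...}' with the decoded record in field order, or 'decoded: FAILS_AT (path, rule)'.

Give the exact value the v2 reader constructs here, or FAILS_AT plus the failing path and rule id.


decoded: FAILS_AT (severity, R1)

each type pair in Order: writer, then reader
decode (reader v2):
  read fails at severity under R1 (no fill)
  => FAILS_AT (severity, R1)
the rest of the Order diff is inert for this question:
  field checksum in record Address: tag 9 changed to 29 -> matters for Order compatibility verdicts, not for this value's decode
  removed field attempts from record Order -> matters for Order compatibility verdicts, not for this value's decode
  field verified in record Address: type bool changed to float64 -> matters for Order compatibility verdicts, not for this value's decode


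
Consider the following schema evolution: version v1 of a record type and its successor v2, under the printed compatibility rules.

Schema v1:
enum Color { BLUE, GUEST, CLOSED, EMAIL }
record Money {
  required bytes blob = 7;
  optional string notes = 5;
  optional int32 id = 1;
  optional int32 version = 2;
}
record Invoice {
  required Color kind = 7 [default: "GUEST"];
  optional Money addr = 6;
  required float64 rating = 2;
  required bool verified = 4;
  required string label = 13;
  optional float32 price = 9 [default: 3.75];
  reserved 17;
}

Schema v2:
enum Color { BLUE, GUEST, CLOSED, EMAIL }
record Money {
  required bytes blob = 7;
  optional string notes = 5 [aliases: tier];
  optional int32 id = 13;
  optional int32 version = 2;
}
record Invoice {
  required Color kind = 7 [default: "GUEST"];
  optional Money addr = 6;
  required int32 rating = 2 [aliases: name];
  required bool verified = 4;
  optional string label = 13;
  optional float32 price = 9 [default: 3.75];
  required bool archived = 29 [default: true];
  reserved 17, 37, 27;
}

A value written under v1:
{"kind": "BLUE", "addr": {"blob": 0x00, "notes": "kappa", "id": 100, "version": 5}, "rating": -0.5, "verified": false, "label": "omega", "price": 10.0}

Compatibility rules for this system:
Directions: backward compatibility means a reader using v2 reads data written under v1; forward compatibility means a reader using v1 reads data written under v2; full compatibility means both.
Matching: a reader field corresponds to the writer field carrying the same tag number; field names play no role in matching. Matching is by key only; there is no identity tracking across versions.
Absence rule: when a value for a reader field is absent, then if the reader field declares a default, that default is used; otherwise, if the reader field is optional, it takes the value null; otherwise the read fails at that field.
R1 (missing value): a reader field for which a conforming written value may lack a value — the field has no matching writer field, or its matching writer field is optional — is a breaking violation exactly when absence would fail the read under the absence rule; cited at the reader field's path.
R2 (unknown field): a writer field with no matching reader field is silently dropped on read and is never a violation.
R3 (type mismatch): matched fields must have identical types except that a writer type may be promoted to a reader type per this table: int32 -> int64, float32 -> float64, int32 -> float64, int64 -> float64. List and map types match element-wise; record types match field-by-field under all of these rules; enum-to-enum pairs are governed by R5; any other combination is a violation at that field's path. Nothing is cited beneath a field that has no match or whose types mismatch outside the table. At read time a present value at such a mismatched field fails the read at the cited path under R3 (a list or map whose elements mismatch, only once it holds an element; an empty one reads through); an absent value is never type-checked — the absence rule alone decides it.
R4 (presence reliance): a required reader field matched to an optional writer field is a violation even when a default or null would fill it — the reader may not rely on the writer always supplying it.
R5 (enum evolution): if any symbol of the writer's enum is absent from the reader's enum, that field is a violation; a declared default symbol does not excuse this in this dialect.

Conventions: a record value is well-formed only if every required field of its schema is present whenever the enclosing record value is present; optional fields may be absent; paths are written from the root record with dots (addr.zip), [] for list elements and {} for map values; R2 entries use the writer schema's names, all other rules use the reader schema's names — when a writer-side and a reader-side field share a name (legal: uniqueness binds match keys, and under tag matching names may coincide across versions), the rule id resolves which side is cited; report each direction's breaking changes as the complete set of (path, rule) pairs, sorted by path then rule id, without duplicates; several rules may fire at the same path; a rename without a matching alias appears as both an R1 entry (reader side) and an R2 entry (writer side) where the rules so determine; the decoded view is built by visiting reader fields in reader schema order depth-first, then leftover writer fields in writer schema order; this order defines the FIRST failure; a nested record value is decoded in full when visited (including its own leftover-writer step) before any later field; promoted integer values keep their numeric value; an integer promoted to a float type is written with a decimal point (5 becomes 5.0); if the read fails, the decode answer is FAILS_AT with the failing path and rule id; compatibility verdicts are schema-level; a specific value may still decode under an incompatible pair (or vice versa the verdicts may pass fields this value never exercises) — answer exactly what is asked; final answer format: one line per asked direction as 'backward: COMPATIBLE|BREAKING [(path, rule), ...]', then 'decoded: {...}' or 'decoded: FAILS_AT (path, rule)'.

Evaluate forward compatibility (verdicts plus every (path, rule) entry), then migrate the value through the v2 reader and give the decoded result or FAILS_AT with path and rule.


arrows below run writer -> reader for Invoice
forward analysis of Invoice with v1 as reader and v2 as writer:
  Color -> Color, writer required: kind aligns to kind
  Money -> Money, writer optional: addr aligns to addr
  int32 -> float64, writer required: rating aligns to rating
  bool -> bool, writer required: verified aligns to verified
  string -> string, writer optional: label aligns to label
  float32 -> float32, writer optional: price aligns to price
  writer field archived has no reader counterpart
  bytes -> bytes, writer required: addr.blob aligns to addr.blob
  string -> string, writer optional: addr.notes aligns to addr.notes
  no writer field matches reader addr.id
  int32 -> int32, writer optional: addr.version aligns to addr.version
  writer field addr.id has no reader counterpart
  violation R1 at label
  violation R4 at label
  => forward: BREAKING (2)
migrating the Invoice value to v2:
  kind := "BLUE"
  addr.blob := 0x00
  addr.notes := "kappa"
  addr.id := null (missing; optional => null)
  addr.version := 5
  writer addr.id: no reader field; dropped
  read fails at rating under R3
  => FAILS_AT (rating, R3)
diffs on Invoice not affecting the asked answer:
  added field archived to record Invoice: required bool, tag 29, default true (in v2 it sits last) -> inert for the asked Invoice verdict: nothing fires
  field id in record Money: tag 1 changed to 13 -> inert for the asked Invoice verdict: nothing fires

forward: BREAKING [(label, R1), (label, R4)]; decoded: FAILS_AT (rating, R3)


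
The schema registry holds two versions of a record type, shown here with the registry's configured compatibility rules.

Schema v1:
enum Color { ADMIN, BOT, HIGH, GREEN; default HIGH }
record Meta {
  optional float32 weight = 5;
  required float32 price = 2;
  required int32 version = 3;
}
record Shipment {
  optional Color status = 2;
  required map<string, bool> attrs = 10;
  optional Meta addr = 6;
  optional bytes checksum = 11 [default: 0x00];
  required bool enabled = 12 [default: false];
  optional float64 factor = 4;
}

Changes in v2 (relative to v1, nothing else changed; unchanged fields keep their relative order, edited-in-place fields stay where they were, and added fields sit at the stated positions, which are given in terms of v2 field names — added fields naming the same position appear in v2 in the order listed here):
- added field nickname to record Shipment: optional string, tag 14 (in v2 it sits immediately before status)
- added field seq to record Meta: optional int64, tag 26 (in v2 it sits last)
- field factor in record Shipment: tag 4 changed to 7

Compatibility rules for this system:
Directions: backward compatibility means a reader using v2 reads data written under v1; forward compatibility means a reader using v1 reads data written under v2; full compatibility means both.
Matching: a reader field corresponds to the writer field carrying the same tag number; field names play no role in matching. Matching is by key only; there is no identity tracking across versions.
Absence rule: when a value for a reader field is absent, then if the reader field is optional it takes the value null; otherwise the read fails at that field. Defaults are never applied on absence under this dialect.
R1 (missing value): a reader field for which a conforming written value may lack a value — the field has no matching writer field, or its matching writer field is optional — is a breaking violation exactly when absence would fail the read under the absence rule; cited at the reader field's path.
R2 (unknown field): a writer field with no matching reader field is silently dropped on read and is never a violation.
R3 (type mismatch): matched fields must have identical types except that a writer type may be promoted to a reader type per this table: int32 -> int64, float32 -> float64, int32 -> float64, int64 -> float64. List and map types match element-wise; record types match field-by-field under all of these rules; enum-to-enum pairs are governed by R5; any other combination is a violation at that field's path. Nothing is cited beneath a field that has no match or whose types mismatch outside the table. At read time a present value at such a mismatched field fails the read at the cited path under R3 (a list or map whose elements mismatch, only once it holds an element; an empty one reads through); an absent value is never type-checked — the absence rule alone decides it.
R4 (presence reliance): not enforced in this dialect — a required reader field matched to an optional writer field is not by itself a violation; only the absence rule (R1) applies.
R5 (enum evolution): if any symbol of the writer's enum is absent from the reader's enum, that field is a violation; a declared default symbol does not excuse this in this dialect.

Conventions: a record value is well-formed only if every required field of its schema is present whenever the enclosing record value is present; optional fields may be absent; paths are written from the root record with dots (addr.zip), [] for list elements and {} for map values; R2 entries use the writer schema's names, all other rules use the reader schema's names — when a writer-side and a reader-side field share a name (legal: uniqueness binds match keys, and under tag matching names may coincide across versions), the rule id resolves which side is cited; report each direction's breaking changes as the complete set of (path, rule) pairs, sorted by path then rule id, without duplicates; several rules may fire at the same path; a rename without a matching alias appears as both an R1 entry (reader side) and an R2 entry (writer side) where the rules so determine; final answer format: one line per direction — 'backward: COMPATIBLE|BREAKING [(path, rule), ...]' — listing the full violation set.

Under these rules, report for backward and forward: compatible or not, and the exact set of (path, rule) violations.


each type pair in Shipment: writer, then reader
backward for Shipment (reader v2, writer v1):
  no writer field matches reader nickname
  Color -> Color, writer optional: status aligns to status
  map<string, bool> -> map<string, bool>, writer required: attrs aligns to attrs
  Meta -> Meta, writer optional: addr aligns to addr
  bytes -> bytes, writer optional: checksum aligns to checksum
  bool -> bool, writer required: enabled aligns to enabled
  no writer field matches reader factor
  writer factor: unknown to reader
  float32 -> float32, writer optional: addr.weight aligns to addr.weight
  float32 -> float32, writer required: addr.price aligns to addr.price
  int32 -> int32, writer required: addr.version aligns to addr.version
  no writer field matches reader addr.seq
  nothing fires on Shipment: backward is COMPATIBLE
forward for Shipment (reader v1, writer v2):
  Color -> Color, writer optional: status aligns to status
  map<string, bool> -> map<string, bool>, writer required: attrs aligns to attrs
  Meta -> Meta, writer optional: addr aligns to addr
  bytes -> bytes, writer optional: checksum aligns to checksum
  bool -> bool, writer required: enabled aligns to enabled
  no writer field matches reader factor
  writer nickname: unknown to reader
  writer factor: unknown to reader
  float32 -> float32, writer optional: addr.weight aligns to addr.weight
  float32 -> float32, writer required: addr.price aligns to addr.price
  int32 -> int32, writer required: addr.version aligns to addr.version
  writer addr.seq: unknown to reader
  nothing fires on Shipment: forward is COMPATIBLE

backward: COMPATIBLE []; forward: COMPATIBLE []
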